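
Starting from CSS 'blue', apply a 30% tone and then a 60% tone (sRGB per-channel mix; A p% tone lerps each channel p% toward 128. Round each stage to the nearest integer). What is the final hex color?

#5c5ca4

CSS blue is rgb(0, 0, 255).
A 30% tone moves each channel 30% toward 128:
  R: 0 + 0.3×(128−0) = 0 + 38.4 = 38.4 → 38
  G: 0 + 38.4 = 38.4 → 38
  B: 255 + 0.3×(128−255) = 255 − 38.1 = 216.9 → 217
After the tone: rgb(38, 38, 217) = #2626d9.
A 60% tone moves each channel 60% toward 128:
  R: 38 + 0.6×(128−38) = 38 + 54 = 92 → 92
  G: 38 + 54 = 92 → 92
  B: 217 − 53.4 = 163.6 → 164
rgb(92, 92, 164) = #5c5ca4.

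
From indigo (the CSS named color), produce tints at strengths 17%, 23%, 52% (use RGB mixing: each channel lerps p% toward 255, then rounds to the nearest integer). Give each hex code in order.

#6A2B97, #743B9F, #A985C3

CSS indigo is rgb(75, 0, 130).
17%: (75 + 30.6 = 105.6→106, 0 + 43.35 = 43.35→43, 130 + 21.25 = 151.25→151) → #6A2B97
23%: (75 + 41.4 = 116.4→116, 0 + 58.65 = 58.65→59, 130 + 28.75 = 158.75→159) → #743B9F
52%: (75 + 93.6 = 168.6→169, 0 + 132.6 = 132.6→133, 130 + 65 = 195→195) → #A985C3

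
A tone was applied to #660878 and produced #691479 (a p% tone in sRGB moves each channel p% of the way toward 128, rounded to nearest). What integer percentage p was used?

10%

#660878 is rgb(102, 8, 120); #691479 is rgb(105, 20, 121).
On the G channel (widest range): 20 ≈ 8 + (p/100)(128 − 8), so p ≈ 100×(20 − 8)/(128 − 8) = 1200/120 = 10.00.
p = 10 reproduces all three channels after rounding.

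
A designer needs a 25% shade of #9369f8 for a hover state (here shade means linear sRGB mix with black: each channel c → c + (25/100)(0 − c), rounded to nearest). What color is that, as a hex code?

#6e4fba

#9369f8 is rgb(147, 105, 248).
Lerp each channel 25% toward 0:
  R: 147 + 0.25×(0−147) = 147 − 36.75 = 110.25 → 110
  G: 105 − 26.25 = 78.75 → 79
  B: 248 + 0.25×(0−248) = 248 − 62 = 186 → 186
rgb(110, 79, 186) = #6e4fba.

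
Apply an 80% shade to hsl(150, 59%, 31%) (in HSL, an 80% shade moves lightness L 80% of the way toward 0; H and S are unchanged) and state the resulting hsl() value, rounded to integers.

L moves 80% from 31 toward 0: 31 − 24.8 = 6.2 → 6.
H and S are unchanged.

hsl(150, 59%, 6%)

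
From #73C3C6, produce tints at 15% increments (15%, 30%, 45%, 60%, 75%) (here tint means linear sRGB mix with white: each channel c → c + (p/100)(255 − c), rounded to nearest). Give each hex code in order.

#73C3C6 is rgb(115, 195, 198).
15%: (115 + 21 = 136→136, 195 + 9 = 204→204, 198 + 8.55 = 206.55→207) → #88CCCF
30%: (115 + 42 = 157→157, 195 + 18 = 213→213, 198 + 17.1 = 215.1→215) → #9DD5D7
45%: (115 + 63 = 178→178, 195 + 27 = 222→222, 198 + 25.65 = 223.65→224) → #B2DEE0
60%: (115 + 84 = 199→199, 195 + 36 = 231→231, 198 + 34.2 = 232.2→232) → #C7E7E8
75%: (115 + 105 = 220→220, 195 + 45 = 240→240, 198 + 42.75 = 240.75→241) → #DCF0F1

#88CCCF, #9DD5D7, #B2DEE0, #C7E7E8, #DCF0F1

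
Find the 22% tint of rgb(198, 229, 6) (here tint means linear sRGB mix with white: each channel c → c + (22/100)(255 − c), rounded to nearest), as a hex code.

Per channel, c → c + 0.22(255 − c):
  R: 198 + 0.22×(255−198) = 198 + 12.54 = 210.54 → 211
  G: 229 + 0.22×(255−229) = 229 + 5.72 = 234.72 → 235
  B: 6 + 0.22×(255−6) = 6 + 54.78 = 60.78 → 61
rgb(211, 235, 61) = #D3EB3D.

#D3EB3D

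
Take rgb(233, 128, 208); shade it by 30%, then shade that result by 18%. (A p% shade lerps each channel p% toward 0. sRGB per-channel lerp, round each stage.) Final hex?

A 30% shade moves each channel 30% toward 0:
  R: 233 + 0.3×(0−233) = 233 − 69.9 = 163.1 → 163
  G: 128 − 38.4 = 89.6 → 90
  B: 208 − 62.4 = 145.6 → 146
After the shade: rgb(163, 90, 146) = #a35a92.
Per channel, c → c + 0.18(0 − c):
  R: 163 + 0.18×(0−163) = 163 − 29.34 = 133.66 → 134
  G: 90 − 16.2 = 73.8 → 74
  B: 146 − 26.28 = 119.72 → 120
rgb(134, 74, 120) = #864a78.

#864a78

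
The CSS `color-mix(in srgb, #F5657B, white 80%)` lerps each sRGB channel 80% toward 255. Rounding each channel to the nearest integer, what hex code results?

#FDE0E5

#F5657B is rgb(245, 101, 123).
Lerp each channel 80% toward 255:
  R: 245 + 0.8×(255−245) = 245 + 8 = 253 → 253
  G: 101 + 0.8×(255−101) = 101 + 123.2 = 224.2 → 224
  B: 123 + 105.6 = 228.6 → 229
rgb(253, 224, 229) = #FDE0E5.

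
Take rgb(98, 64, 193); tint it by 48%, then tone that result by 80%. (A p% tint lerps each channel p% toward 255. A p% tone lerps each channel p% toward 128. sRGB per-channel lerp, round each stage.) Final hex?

Per channel, c → c + 0.48(255 − c):
  R: 98 + 0.48×(255−98) = 98 + 75.36 = 173.36 → 173
  G: 64 + 0.48×(255−64) = 64 + 91.68 = 155.68 → 156
  B: 193 + 0.48×(255−193) = 193 + 29.76 = 222.76 → 223
After the tint: rgb(173, 156, 223) = #ad9cdf.
Per channel, c → c + 0.8(128 − c):
  R: 173 + 0.8×(128−173) = 173 − 36 = 137 → 137
  G: 156 + 0.8×(128−156) = 156 − 22.4 = 133.6 → 134
  B: 223 − 76 = 147 → 147
rgb(137, 134, 147) = #898693.

#898693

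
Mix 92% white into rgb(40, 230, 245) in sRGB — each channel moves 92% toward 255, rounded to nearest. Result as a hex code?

#EEFDFE

Per channel, c → c + 0.92(255 − c):
  R: 40 + 0.92×(255−40) = 40 + 197.8 = 237.8 → 238
  G: 230 + 23 = 253 → 253
  B: 245 + 9.2 = 254.2 → 254
rgb(238, 253, 254) = #EEFDFE.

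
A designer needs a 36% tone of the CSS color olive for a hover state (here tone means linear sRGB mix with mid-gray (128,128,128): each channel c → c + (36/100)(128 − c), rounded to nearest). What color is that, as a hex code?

#80802E

CSS olive is rgb(128, 128, 0).
Per channel, c → c + 0.36(128 − c):
  R: 128 + 0 = 128 → 128
  G: 128 + 0 = 128 → 128
  B: 0 + 46.08 = 46.08 → 46
rgb(128, 128, 46) = #80802E.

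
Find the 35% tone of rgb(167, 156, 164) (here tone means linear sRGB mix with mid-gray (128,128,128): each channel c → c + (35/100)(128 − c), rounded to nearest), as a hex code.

#999297

Lerp each channel 35% toward 128:
  R: 167 − 13.65 = 153.35 → 153
  G: 156 + 0.35×(128−156) = 156 − 9.8 = 146.2 → 146
  B: 164 − 12.6 = 151.4 → 151
rgb(153, 146, 151) = #999297.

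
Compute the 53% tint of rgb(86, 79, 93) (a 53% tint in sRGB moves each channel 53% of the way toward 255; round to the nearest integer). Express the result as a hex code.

Lerp each channel 53% toward 255:
  R: 86 + 89.57 = 175.57 → 176
  G: 79 + 0.53×(255−79) = 79 + 93.28 = 172.28 → 172
  B: 93 + 0.53×(255−93) = 93 + 85.86 = 178.86 → 179
rgb(176, 172, 179) = #b0acb3.

#b0acb3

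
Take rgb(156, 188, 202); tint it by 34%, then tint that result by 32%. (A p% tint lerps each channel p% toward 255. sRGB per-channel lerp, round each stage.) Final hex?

#D3E1E7

Per channel, c → c + 0.34(255 − c):
  R: 156 + 0.34×(255−156) = 156 + 33.66 = 189.66 → 190
  G: 188 + 22.78 = 210.78 → 211
  B: 202 + 0.34×(255−202) = 202 + 18.02 = 220.02 → 220
After the tint: rgb(190, 211, 220) = #BED3DC.
Lerp each channel 32% toward 255:
  R: 190 + 0.32×(255−190) = 190 + 20.8 = 210.8 → 211
  G: 211 + 0.32×(255−211) = 211 + 14.08 = 225.08 → 225
  B: 220 + 11.2 = 231.2 → 231
rgb(211, 225, 231) = #D3E1E7.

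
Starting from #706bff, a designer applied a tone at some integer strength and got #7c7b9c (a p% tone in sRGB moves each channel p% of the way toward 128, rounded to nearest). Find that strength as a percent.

#706bff is rgb(112, 107, 255); #7c7b9c is rgb(124, 123, 156).
On the B channel (widest range): 156 ≈ 255 + (p/100)(128 − 255), so p ≈ 100×(156 − 255)/(128 − 255) = -9900/-127 = 77.95.
p = 78 reproduces all three channels after rounding.

78%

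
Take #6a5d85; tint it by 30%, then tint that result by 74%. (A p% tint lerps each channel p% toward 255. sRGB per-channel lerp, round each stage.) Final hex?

#6a5d85 is rgb(106, 93, 133).
A 30% tint moves each channel 30% toward 255:
  R: 106 + 44.7 = 150.7 → 151
  G: 93 + 48.6 = 141.6 → 142
  B: 133 + 0.3×(255−133) = 133 + 36.6 = 169.6 → 170
After the tint: rgb(151, 142, 170) = #978eaa.
Lerp each channel 74% toward 255:
  R: 151 + 0.74×(255−151) = 151 + 76.96 = 227.96 → 228
  G: 142 + 0.74×(255−142) = 142 + 83.62 = 225.62 → 226
  B: 170 + 62.9 = 232.9 → 233
rgb(228, 226, 233) = #e4e2e9.

#e4e2e9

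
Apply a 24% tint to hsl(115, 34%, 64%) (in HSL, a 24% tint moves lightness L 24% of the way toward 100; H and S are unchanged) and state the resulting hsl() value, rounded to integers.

L moves 24% from 64 toward 100: 64 + 8.64 = 72.64 → 73.
H and S are unchanged.

hsl(115, 34%, 73%)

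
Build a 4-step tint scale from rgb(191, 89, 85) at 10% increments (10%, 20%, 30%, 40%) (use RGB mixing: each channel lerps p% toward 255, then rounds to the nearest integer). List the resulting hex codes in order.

#c56a66, #cc7a77, #d28b88, #d99b99

10%: (191 + 6.4 = 197.4→197, 89 + 16.6 = 105.6→106, 85 + 17 = 102→102) → #c56a66
20%: (191 + 12.8 = 203.8→204, 89 + 33.2 = 122.2→122, 85 + 34 = 119→119) → #cc7a77
30%: (191 + 19.2 = 210.2→210, 89 + 49.8 = 138.8→139, 85 + 51 = 136→136) → #d28b88
40%: (191 + 25.6 = 216.6→217, 89 + 66.4 = 155.4→155, 85 + 68 = 153→153) → #d99b99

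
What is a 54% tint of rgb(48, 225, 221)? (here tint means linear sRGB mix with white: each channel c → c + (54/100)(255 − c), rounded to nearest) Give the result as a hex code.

#a0f1ef

Per channel, c → c + 0.54(255 − c):
  R: 48 + 0.54×(255−48) = 48 + 111.78 = 159.78 → 160
  G: 225 + 16.2 = 241.2 → 241
  B: 221 + 18.36 = 239.36 → 239
rgb(160, 241, 239) = #a0f1ef.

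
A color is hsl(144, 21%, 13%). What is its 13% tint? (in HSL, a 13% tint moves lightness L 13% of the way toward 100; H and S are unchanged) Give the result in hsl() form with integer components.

hsl(144, 21%, 24%)

L moves 13% from 13 toward 100: 13 + 11.31 = 24.31 → 24.
H and S are unchanged.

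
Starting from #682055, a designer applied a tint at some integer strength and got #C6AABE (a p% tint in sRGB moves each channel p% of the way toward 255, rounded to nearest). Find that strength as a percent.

#682055 is rgb(104, 32, 85); #C6AABE is rgb(198, 170, 190).
On the G channel (widest range): 170 ≈ 32 + (p/100)(255 − 32), so p ≈ 100×(170 − 32)/(255 − 32) = 13800/223 = 61.88.
p = 62 reproduces all three channels after rounding.

62%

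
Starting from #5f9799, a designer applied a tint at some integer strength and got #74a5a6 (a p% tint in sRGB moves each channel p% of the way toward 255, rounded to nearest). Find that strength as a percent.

13%

#5f9799 is rgb(95, 151, 153); #74a5a6 is rgb(116, 165, 166).
On the R channel (widest range): 116 ≈ 95 + (p/100)(255 − 95), so p ≈ 100×(116 − 95)/(255 − 95) = 2100/160 = 13.12.
p = 13 reproduces all three channels after rounding.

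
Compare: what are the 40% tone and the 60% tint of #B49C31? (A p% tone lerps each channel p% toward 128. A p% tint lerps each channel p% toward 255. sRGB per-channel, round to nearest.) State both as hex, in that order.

#9F9151, #E1D7AD

#B49C31 is rgb(180, 156, 49).
40% tone:
  R: 180 − 20.8 = 159.2 → 159
  G: 156 + 0.4×(128−156) = 156 − 11.2 = 144.8 → 145
  B: 49 + 0.4×(128−49) = 49 + 31.6 = 80.6 → 81
  → #9F9151
60% tint:
  R: 180 + 45 = 225 → 225
  G: 156 + 0.6×(255−156) = 156 + 59.4 = 215.4 → 215
  B: 49 + 123.6 = 172.6 → 173
  → #E1D7AD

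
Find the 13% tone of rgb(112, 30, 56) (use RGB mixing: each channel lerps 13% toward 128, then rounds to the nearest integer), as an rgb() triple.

Lerp each channel 13% toward 128:
  R: 112 + 0.13×(128−112) = 112 + 2.08 = 114.08 → 114
  G: 30 + 0.13×(128−30) = 30 + 12.74 = 42.74 → 43
  B: 56 + 9.36 = 65.36 → 65

rgb(114, 43, 65)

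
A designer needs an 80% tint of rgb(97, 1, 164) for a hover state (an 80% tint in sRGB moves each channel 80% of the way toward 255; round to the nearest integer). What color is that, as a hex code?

#DFCCED

Per channel, c → c + 0.8(255 − c):
  R: 97 + 0.8×(255−97) = 97 + 126.4 = 223.4 → 223
  G: 1 + 0.8×(255−1) = 1 + 203.2 = 204.2 → 204
  B: 164 + 72.8 = 236.8 → 237
rgb(223, 204, 237) = #DFCCED.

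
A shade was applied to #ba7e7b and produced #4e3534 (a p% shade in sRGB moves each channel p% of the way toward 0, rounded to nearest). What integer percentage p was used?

#ba7e7b is rgb(186, 126, 123); #4e3534 is rgb(78, 53, 52).
On the R channel (widest range): 78 ≈ 186 + (p/100)(0 − 186), so p ≈ 100×(78 − 186)/(0 − 186) = -10800/-186 = 58.06.
p = 58 reproduces all three channels after rounding.

58%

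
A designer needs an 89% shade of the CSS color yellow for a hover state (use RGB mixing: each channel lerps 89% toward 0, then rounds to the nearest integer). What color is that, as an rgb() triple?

rgb(28, 28, 0)

CSS yellow is rgb(255, 255, 0).
Lerp each channel 89% toward 0:
  R: 255 − 226.95 = 28.05 → 28
  G: 255 + 0.89×(0−255) = 255 − 226.95 = 28.05 → 28
  B: 0 + 0.89×(0−0) = 0 + 0 = 0 → 0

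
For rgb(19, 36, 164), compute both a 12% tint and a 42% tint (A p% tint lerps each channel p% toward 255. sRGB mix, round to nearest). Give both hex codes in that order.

12% tint:
  R: 19 + 0.12×(255−19) = 19 + 28.32 = 47.32 → 47
  G: 36 + 26.28 = 62.28 → 62
  B: 164 + 0.12×(255−164) = 164 + 10.92 = 174.92 → 175
  → #2f3eaf
42% tint:
  R: 19 + 99.12 = 118.12 → 118
  G: 36 + 0.42×(255−36) = 36 + 91.98 = 127.98 → 128
  B: 164 + 38.22 = 202.22 → 202
  → #7680ca

#2f3eaf, #7680ca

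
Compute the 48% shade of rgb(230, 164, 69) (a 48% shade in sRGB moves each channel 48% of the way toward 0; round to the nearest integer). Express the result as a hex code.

Per channel, c → c + 0.48(0 − c):
  R: 230 − 110.4 = 119.6 → 120
  G: 164 − 78.72 = 85.28 → 85
  B: 69 + 0.48×(0−69) = 69 − 33.12 = 35.88 → 36
rgb(120, 85, 36) = #785524.

#785524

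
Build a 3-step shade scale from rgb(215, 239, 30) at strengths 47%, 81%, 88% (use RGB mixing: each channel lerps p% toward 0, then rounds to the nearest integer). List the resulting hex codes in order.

47%: (215 − 101.05 = 113.95→114, 239 − 112.33 = 126.67→127, 30 − 14.1 = 15.9→16) → #727F10
81%: (215 − 174.15 = 40.85→41, 239 − 193.59 = 45.41→45, 30 − 24.3 = 5.7→6) → #292D06
88%: (215 − 189.2 = 25.8→26, 239 − 210.32 = 28.68→29, 30 − 26.4 = 3.6→4) → #1A1D04

#727F10, #292D06, #1A1D04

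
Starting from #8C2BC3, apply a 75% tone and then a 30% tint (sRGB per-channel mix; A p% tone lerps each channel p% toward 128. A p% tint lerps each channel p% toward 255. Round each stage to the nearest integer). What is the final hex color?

#8C2BC3 is rgb(140, 43, 195).
Per channel, c → c + 0.75(128 − c):
  R: 140 − 9 = 131 → 131
  G: 43 + 63.75 = 106.75 → 107
  B: 195 + 0.75×(128−195) = 195 − 50.25 = 144.75 → 145
After the tone: rgb(131, 107, 145) = #836B91.
Lerp each channel 30% toward 255:
  R: 131 + 37.2 = 168.2 → 168
  G: 107 + 0.3×(255−107) = 107 + 44.4 = 151.4 → 151
  B: 145 + 0.3×(255−145) = 145 + 33 = 178 → 178
rgb(168, 151, 178) = #A897B2.

#A897B2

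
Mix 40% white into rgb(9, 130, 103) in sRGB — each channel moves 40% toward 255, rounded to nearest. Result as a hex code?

#6bb4a4

Per channel, c → c + 0.4(255 − c):
  R: 9 + 98.4 = 107.4 → 107
  G: 130 + 50 = 180 → 180
  B: 103 + 60.8 = 163.8 → 164
rgb(107, 180, 164) = #6bb4a4.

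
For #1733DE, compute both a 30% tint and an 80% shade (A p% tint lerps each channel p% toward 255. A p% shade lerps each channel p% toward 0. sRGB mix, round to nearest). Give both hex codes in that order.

#1733DE is rgb(23, 51, 222).
30% tint:
  R: 23 + 0.3×(255−23) = 23 + 69.6 = 92.6 → 93
  G: 51 + 0.3×(255−51) = 51 + 61.2 = 112.2 → 112
  B: 222 + 0.3×(255−222) = 222 + 9.9 = 231.9 → 232
  → #5D70E8
80% shade:
  R: 23 + 0.8×(0−23) = 23 − 18.4 = 4.6 → 5
  G: 51 + 0.8×(0−51) = 51 − 40.8 = 10.2 → 10
  B: 222 − 177.6 = 44.4 → 44
  → #050A2C

#5D70E8, #050A2C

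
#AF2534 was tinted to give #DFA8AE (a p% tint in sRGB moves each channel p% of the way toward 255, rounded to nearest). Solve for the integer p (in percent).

60%

#AF2534 is rgb(175, 37, 52); #DFA8AE is rgb(223, 168, 174).
On the G channel (widest range): 168 ≈ 37 + (p/100)(255 − 37), so p ≈ 100×(168 − 37)/(255 − 37) = 13100/218 = 60.09.
p = 60 reproduces all three channels after rounding.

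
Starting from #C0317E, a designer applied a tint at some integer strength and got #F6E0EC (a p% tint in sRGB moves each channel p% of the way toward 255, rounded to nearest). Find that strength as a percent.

#C0317E is rgb(192, 49, 126); #F6E0EC is rgb(246, 224, 236).
On the G channel (widest range): 224 ≈ 49 + (p/100)(255 − 49), so p ≈ 100×(224 − 49)/(255 − 49) = 17500/206 = 84.95.
p = 85 reproduces all three channels after rounding.

85%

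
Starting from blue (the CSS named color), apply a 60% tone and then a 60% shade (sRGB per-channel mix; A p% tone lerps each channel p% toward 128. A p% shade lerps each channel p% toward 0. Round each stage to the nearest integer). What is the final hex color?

#1f1f48

CSS blue is rgb(0, 0, 255).
A 60% tone moves each channel 60% toward 128:
  R: 0 + 0.6×(128−0) = 0 + 76.8 = 76.8 → 77
  G: 0 + 76.8 = 76.8 → 77
  B: 255 + 0.6×(128−255) = 255 − 76.2 = 178.8 → 179
After the tone: rgb(77, 77, 179) = #4d4db3.
A 60% shade moves each channel 60% toward 0:
  R: 77 − 46.2 = 30.8 → 31
  G: 77 − 46.2 = 30.8 → 31
  B: 179 + 0.6×(0−179) = 179 − 107.4 = 71.6 → 72
rgb(31, 31, 72) = #1f1f48.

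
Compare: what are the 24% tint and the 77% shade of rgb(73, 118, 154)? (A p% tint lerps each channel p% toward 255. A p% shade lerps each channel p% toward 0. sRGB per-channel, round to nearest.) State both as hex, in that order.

#7597B2, #111B23

24% tint:
  R: 73 + 0.24×(255−73) = 73 + 43.68 = 116.68 → 117
  G: 118 + 0.24×(255−118) = 118 + 32.88 = 150.88 → 151
  B: 154 + 24.24 = 178.24 → 178
  → #7597B2
77% shade:
  R: 73 − 56.21 = 16.79 → 17
  G: 118 + 0.77×(0−118) = 118 − 90.86 = 27.14 → 27
  B: 154 + 0.77×(0−154) = 154 − 118.58 = 35.42 → 35
  → #111B23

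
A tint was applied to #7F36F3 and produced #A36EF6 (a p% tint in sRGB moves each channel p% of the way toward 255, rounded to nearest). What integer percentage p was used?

#7F36F3 is rgb(127, 54, 243); #A36EF6 is rgb(163, 110, 246).
On the G channel (widest range): 110 ≈ 54 + (p/100)(255 − 54), so p ≈ 100×(110 − 54)/(255 − 54) = 5600/201 = 27.86.
p = 28 reproduces all three channels after rounding.

28%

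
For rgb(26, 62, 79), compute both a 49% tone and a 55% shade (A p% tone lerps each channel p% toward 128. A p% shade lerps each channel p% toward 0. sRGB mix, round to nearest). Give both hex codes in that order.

#4c5e67, #0c1c24

49% tone:
  R: 26 + 49.98 = 75.98 → 76
  G: 62 + 32.34 = 94.34 → 94
  B: 79 + 0.49×(128−79) = 79 + 24.01 = 103.01 → 103
  → #4c5e67
55% shade:
  R: 26 − 14.3 = 11.7 → 12
  G: 62 + 0.55×(0−62) = 62 − 34.1 = 27.9 → 28
  B: 79 − 43.45 = 35.55 → 36
  → #0c1c24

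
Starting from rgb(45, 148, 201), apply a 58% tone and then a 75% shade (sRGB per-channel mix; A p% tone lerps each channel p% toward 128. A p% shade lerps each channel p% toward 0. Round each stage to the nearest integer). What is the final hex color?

#172228

Lerp each channel 58% toward 128:
  R: 45 + 48.14 = 93.14 → 93
  G: 148 + 0.58×(128−148) = 148 − 11.6 = 136.4 → 136
  B: 201 − 42.34 = 158.66 → 159
After the tone: rgb(93, 136, 159) = #5D889F.
A 75% shade moves each channel 75% toward 0:
  R: 93 + 0.75×(0−93) = 93 − 69.75 = 23.25 → 23
  G: 136 − 102 = 34 → 34
  B: 159 − 119.25 = 39.75 → 40
rgb(23, 34, 40) = #172228.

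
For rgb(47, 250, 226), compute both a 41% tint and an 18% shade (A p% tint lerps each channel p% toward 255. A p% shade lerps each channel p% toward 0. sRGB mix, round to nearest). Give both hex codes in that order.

#84fcee, #27cdb9

41% tint:
  R: 47 + 85.28 = 132.28 → 132
  G: 250 + 2.05 = 252.05 → 252
  B: 226 + 0.41×(255−226) = 226 + 11.89 = 237.89 → 238
  → #84fcee
18% shade:
  R: 47 + 0.18×(0−47) = 47 − 8.46 = 38.54 → 39
  G: 250 + 0.18×(0−250) = 250 − 45 = 205 → 205
  B: 226 + 0.18×(0−226) = 226 − 40.68 = 185.32 → 185
  → #27cdb9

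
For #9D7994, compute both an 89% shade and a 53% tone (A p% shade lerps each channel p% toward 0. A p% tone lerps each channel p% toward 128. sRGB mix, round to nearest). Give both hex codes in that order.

#110D10, #8E7D89

#9D7994 is rgb(157, 121, 148).
89% shade:
  R: 157 − 139.73 = 17.27 → 17
  G: 121 − 107.69 = 13.31 → 13
  B: 148 − 131.72 = 16.28 → 16
  → #110D10
53% tone:
  R: 157 + 0.53×(128−157) = 157 − 15.37 = 141.63 → 142
  G: 121 + 0.53×(128−121) = 121 + 3.71 = 124.71 → 125
  B: 148 + 0.53×(128−148) = 148 − 10.6 = 137.4 → 137
  → #8E7D89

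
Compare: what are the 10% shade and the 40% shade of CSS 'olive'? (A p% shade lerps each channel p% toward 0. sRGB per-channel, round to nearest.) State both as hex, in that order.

CSS olive is rgb(128, 128, 0).
10% shade:
  R: 128 + 0.1×(0−128) = 128 − 12.8 = 115.2 → 115
  G: 128 − 12.8 = 115.2 → 115
  B: 0 + 0 = 0 → 0
  → #737300
40% shade:
  R: 128 − 51.2 = 76.8 → 77
  G: 128 + 0.4×(0−128) = 128 − 51.2 = 76.8 → 77
  B: 0 + 0.4×(0−0) = 0 + 0 = 0 → 0
  → #4D4D00

#737300, #4D4D00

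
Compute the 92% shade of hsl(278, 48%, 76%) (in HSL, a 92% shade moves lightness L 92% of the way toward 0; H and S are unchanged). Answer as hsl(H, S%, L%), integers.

hsl(278, 48%, 6%)

L moves 92% from 76 toward 0: 76 − 69.92 = 6.08 → 6.
H and S are unchanged.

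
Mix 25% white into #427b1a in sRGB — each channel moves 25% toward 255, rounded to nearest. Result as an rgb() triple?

rgb(113, 156, 83)

#427b1a is rgb(66, 123, 26).
Per channel, c → c + 0.25(255 − c):
  R: 66 + 0.25×(255−66) = 66 + 47.25 = 113.25 → 113
  G: 123 + 0.25×(255−123) = 123 + 33 = 156 → 156
  B: 26 + 0.25×(255−26) = 26 + 57.25 = 83.25 → 83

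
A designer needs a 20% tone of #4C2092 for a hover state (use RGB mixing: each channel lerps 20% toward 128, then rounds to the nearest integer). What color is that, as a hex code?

#56338E

#4C2092 is rgb(76, 32, 146).
Lerp each channel 20% toward 128:
  R: 76 + 0.2×(128−76) = 76 + 10.4 = 86.4 → 86
  G: 32 + 0.2×(128−32) = 32 + 19.2 = 51.2 → 51
  B: 146 + 0.2×(128−146) = 146 − 3.6 = 142.4 → 142
rgb(86, 51, 142) = #56338E.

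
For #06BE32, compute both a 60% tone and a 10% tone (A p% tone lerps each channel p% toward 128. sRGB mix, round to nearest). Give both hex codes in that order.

#06BE32 is rgb(6, 190, 50).
60% tone:
  R: 6 + 0.6×(128−6) = 6 + 73.2 = 79.2 → 79
  G: 190 + 0.6×(128−190) = 190 − 37.2 = 152.8 → 153
  B: 50 + 0.6×(128−50) = 50 + 46.8 = 96.8 → 97
  → #4F9961
10% tone:
  R: 6 + 12.2 = 18.2 → 18
  G: 190 + 0.1×(128−190) = 190 − 6.2 = 183.8 → 184
  B: 50 + 0.1×(128−50) = 50 + 7.8 = 57.8 → 58
  → #12B83A

#4F9961, #12B83A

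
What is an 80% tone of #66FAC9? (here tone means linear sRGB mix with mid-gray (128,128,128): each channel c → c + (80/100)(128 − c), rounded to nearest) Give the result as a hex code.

#7B988F

#66FAC9 is rgb(102, 250, 201).
Per channel, c → c + 0.8(128 − c):
  R: 102 + 20.8 = 122.8 → 123
  G: 250 + 0.8×(128−250) = 250 − 97.6 = 152.4 → 152
  B: 201 + 0.8×(128−201) = 201 − 58.4 = 142.6 → 143
rgb(123, 152, 143) = #7B988F.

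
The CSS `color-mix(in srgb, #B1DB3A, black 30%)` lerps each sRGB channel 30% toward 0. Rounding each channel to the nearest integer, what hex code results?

#B1DB3A is rgb(177, 219, 58).
Lerp each channel 30% toward 0:
  R: 177 − 53.1 = 123.9 → 124
  G: 219 − 65.7 = 153.3 → 153
  B: 58 − 17.4 = 40.6 → 41
rgb(124, 153, 41) = #7C9929.

#7C9929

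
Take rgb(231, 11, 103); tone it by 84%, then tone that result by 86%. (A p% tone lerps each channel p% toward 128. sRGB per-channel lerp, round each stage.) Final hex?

#827D7F

An 84% tone moves each channel 84% toward 128:
  R: 231 + 0.84×(128−231) = 231 − 86.52 = 144.48 → 144
  G: 11 + 0.84×(128−11) = 11 + 98.28 = 109.28 → 109
  B: 103 + 0.84×(128−103) = 103 + 21 = 124 → 124
After the tone: rgb(144, 109, 124) = #906D7C.
Lerp each channel 86% toward 128:
  R: 144 + 0.86×(128−144) = 144 − 13.76 = 130.24 → 130
  G: 109 + 0.86×(128−109) = 109 + 16.34 = 125.34 → 125
  B: 124 + 0.86×(128−124) = 124 + 3.44 = 127.44 → 127
rgb(130, 125, 127) = #827D7F.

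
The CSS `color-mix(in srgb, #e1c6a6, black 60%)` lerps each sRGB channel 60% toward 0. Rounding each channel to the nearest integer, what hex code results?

#e1c6a6 is rgb(225, 198, 166).
A 60% shade moves each channel 60% toward 0:
  R: 225 + 0.6×(0−225) = 225 − 135 = 90 → 90
  G: 198 − 118.8 = 79.2 → 79
  B: 166 + 0.6×(0−166) = 166 − 99.6 = 66.4 → 66
rgb(90, 79, 66) = #5a4f42.

#5a4f42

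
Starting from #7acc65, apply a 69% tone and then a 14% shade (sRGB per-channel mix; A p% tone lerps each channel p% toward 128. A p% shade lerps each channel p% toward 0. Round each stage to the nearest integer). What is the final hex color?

#7acc65 is rgb(122, 204, 101).
Per channel, c → c + 0.69(128 − c):
  R: 122 + 0.69×(128−122) = 122 + 4.14 = 126.14 → 126
  G: 204 − 52.44 = 151.56 → 152
  B: 101 + 18.63 = 119.63 → 120
After the tone: rgb(126, 152, 120) = #7e9878.
A 14% shade moves each channel 14% toward 0:
  R: 126 + 0.14×(0−126) = 126 − 17.64 = 108.36 → 108
  G: 152 + 0.14×(0−152) = 152 − 21.28 = 130.72 → 131
  B: 120 + 0.14×(0−120) = 120 − 16.8 = 103.2 → 103
rgb(108, 131, 103) = #6c8367.

#6c8367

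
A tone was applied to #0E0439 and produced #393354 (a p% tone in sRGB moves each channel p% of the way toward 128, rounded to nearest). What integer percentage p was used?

#0E0439 is rgb(14, 4, 57); #393354 is rgb(57, 51, 84).
On the G channel (widest range): 51 ≈ 4 + (p/100)(128 − 4), so p ≈ 100×(51 − 4)/(128 − 4) = 4700/124 = 37.90.
p = 38 reproduces all three channels after rounding.

38%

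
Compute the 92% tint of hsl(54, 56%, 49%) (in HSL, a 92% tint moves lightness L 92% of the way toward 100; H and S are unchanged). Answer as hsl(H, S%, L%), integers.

hsl(54, 56%, 96%)

L moves 92% from 49 toward 100: 49 + 46.92 = 95.92 → 96.
H and S are unchanged.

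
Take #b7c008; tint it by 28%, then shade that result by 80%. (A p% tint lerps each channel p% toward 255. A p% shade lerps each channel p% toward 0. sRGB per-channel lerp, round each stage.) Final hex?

#292a0f

#b7c008 is rgb(183, 192, 8).
Per channel, c → c + 0.28(255 − c):
  R: 183 + 20.16 = 203.16 → 203
  G: 192 + 0.28×(255−192) = 192 + 17.64 = 209.64 → 210
  B: 8 + 69.16 = 77.16 → 77
After the tint: rgb(203, 210, 77) = #cbd24d.
An 80% shade moves each channel 80% toward 0:
  R: 203 + 0.8×(0−203) = 203 − 162.4 = 40.6 → 41
  G: 210 + 0.8×(0−210) = 210 − 168 = 42 → 42
  B: 77 + 0.8×(0−77) = 77 − 61.6 = 15.4 → 15
rgb(41, 42, 15) = #292a0f.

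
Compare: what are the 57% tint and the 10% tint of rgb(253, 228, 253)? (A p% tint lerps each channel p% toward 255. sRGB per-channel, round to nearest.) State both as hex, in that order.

57% tint:
  R: 253 + 0.57×(255−253) = 253 + 1.14 = 254.14 → 254
  G: 228 + 0.57×(255−228) = 228 + 15.39 = 243.39 → 243
  B: 253 + 0.57×(255−253) = 253 + 1.14 = 254.14 → 254
  → #FEF3FE
10% tint:
  R: 253 + 0.1×(255−253) = 253 + 0.2 = 253.2 → 253
  G: 228 + 0.1×(255−228) = 228 + 2.7 = 230.7 → 231
  B: 253 + 0.1×(255−253) = 253 + 0.2 = 253.2 → 253
  → #FDE7FD

#FEF3FE, #FDE7FD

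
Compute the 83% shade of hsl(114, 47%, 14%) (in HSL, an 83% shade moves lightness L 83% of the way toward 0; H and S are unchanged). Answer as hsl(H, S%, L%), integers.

hsl(114, 47%, 2%)

L moves 83% from 14 toward 0: 14 − 11.62 = 2.38 → 2.
H and S are unchanged.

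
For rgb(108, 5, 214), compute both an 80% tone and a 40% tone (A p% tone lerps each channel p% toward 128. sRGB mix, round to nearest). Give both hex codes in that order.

80% tone:
  R: 108 + 16 = 124 → 124
  G: 5 + 98.4 = 103.4 → 103
  B: 214 + 0.8×(128−214) = 214 − 68.8 = 145.2 → 145
  → #7C6791
40% tone:
  R: 108 + 8 = 116 → 116
  G: 5 + 0.4×(128−5) = 5 + 49.2 = 54.2 → 54
  B: 214 − 34.4 = 179.6 → 180
  → #7436B4

#7C6791, #7436B4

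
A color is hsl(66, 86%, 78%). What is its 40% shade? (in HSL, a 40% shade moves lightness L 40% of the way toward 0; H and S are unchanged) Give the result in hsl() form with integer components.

L moves 40% from 78 toward 0: 78 − 31.2 = 46.8 → 47.
H and S are unchanged.

hsl(66, 86%, 47%)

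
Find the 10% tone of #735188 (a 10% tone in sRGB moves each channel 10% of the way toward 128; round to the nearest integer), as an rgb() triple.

rgb(116, 86, 135)

#735188 is rgb(115, 81, 136).
Lerp each channel 10% toward 128:
  R: 115 + 0.1×(128−115) = 115 + 1.3 = 116.3 → 116
  G: 81 + 0.1×(128−81) = 81 + 4.7 = 85.7 → 86
  B: 136 − 0.8 = 135.2 → 135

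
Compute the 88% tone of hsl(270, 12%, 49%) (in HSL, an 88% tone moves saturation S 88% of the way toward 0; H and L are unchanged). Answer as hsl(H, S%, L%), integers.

hsl(270, 1%, 49%)

S moves 88% from 12 toward 0: 12 − 10.56 = 1.44 → 1.
H and L are unchanged.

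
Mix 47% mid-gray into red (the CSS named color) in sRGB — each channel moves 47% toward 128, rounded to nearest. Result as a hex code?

#c33c3c

CSS red is rgb(255, 0, 0).
A 47% tone moves each channel 47% toward 128:
  R: 255 − 59.69 = 195.31 → 195
  G: 0 + 0.47×(128−0) = 0 + 60.16 = 60.16 → 60
  B: 0 + 60.16 = 60.16 → 60
rgb(195, 60, 60) = #c33c3c.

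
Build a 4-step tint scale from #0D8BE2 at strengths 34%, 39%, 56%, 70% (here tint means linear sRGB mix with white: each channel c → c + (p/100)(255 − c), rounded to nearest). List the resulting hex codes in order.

#0D8BE2 is rgb(13, 139, 226).
34%: (13 + 82.28 = 95.28→95, 139 + 39.44 = 178.44→178, 226 + 9.86 = 235.86→236) → #5FB2EC
39%: (13 + 94.38 = 107.38→107, 139 + 45.24 = 184.24→184, 226 + 11.31 = 237.31→237) → #6BB8ED
56%: (13 + 135.52 = 148.52→149, 139 + 64.96 = 203.96→204, 226 + 16.24 = 242.24→242) → #95CCF2
70%: (13 + 169.4 = 182.4→182, 139 + 81.2 = 220.2→220, 226 + 20.3 = 246.3→246) → #B6DCF6

#5FB2EC, #6BB8ED, #95CCF2, #B6DCF6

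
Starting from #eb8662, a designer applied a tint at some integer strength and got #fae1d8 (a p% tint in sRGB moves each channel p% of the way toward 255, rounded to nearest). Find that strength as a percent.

#eb8662 is rgb(235, 134, 98); #fae1d8 is rgb(250, 225, 216).
On the B channel (widest range): 216 ≈ 98 + (p/100)(255 − 98), so p ≈ 100×(216 − 98)/(255 − 98) = 11800/157 = 75.16.
p = 75 reproduces all three channels after rounding.

75%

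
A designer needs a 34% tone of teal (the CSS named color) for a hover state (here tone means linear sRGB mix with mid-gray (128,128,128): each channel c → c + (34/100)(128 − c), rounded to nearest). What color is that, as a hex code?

CSS teal is rgb(0, 128, 128).
A 34% tone moves each channel 34% toward 128:
  R: 0 + 0.34×(128−0) = 0 + 43.52 = 43.52 → 44
  G: 128 + 0.34×(128−128) = 128 + 0 = 128 → 128
  B: 128 + 0 = 128 → 128
rgb(44, 128, 128) = #2C8080.

#2C8080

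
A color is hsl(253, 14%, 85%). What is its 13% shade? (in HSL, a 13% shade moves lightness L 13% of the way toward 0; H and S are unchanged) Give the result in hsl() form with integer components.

L moves 13% from 85 toward 0: 85 − 11.05 = 73.95 → 74.
H and S are unchanged.

hsl(253, 14%, 74%)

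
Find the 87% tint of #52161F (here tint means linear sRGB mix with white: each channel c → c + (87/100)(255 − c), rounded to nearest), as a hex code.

#E9E1E2

#52161F is rgb(82, 22, 31).
Lerp each channel 87% toward 255:
  R: 82 + 150.51 = 232.51 → 233
  G: 22 + 0.87×(255−22) = 22 + 202.71 = 224.71 → 225
  B: 31 + 0.87×(255−31) = 31 + 194.88 = 225.88 → 226
rgb(233, 225, 226) = #E9E1E2.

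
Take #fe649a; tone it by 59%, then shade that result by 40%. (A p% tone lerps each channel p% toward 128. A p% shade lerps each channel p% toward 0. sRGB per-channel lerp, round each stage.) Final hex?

#fe649a is rgb(254, 100, 154).
Lerp each channel 59% toward 128:
  R: 254 − 74.34 = 179.66 → 180
  G: 100 + 16.52 = 116.52 → 117
  B: 154 − 15.34 = 138.66 → 139
After the tone: rgb(180, 117, 139) = #b4758b.
A 40% shade moves each channel 40% toward 0:
  R: 180 − 72 = 108 → 108
  G: 117 − 46.8 = 70.2 → 70
  B: 139 + 0.4×(0−139) = 139 − 55.6 = 83.4 → 83
rgb(108, 70, 83) = #6c4653.

#6c4653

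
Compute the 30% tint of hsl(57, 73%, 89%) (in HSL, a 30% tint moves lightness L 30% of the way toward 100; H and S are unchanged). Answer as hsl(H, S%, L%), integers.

hsl(57, 73%, 92%)

L moves 30% from 89 toward 100: 89 + 3.3 = 92.3 → 92.
H and S are unchanged.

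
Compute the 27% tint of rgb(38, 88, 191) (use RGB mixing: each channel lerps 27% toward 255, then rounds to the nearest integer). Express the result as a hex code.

Per channel, c → c + 0.27(255 − c):
  R: 38 + 0.27×(255−38) = 38 + 58.59 = 96.59 → 97
  G: 88 + 0.27×(255−88) = 88 + 45.09 = 133.09 → 133
  B: 191 + 0.27×(255−191) = 191 + 17.28 = 208.28 → 208
rgb(97, 133, 208) = #6185d0.

#6185d0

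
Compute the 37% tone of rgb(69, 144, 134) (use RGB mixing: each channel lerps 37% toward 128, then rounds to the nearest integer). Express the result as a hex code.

Lerp each channel 37% toward 128:
  R: 69 + 0.37×(128−69) = 69 + 21.83 = 90.83 → 91
  G: 144 − 5.92 = 138.08 → 138
  B: 134 + 0.37×(128−134) = 134 − 2.22 = 131.78 → 132
rgb(91, 138, 132) = #5b8a84.

#5b8a84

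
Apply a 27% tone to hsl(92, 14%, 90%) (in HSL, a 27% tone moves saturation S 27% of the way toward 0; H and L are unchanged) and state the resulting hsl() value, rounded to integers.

hsl(92, 10%, 90%)

S moves 27% from 14 toward 0: 14 − 3.78 = 10.22 → 10.
H and L are unchanged.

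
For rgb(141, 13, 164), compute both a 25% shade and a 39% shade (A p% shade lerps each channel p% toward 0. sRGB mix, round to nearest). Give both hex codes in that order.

#6a0a7b, #560864

25% shade:
  R: 141 + 0.25×(0−141) = 141 − 35.25 = 105.75 → 106
  G: 13 + 0.25×(0−13) = 13 − 3.25 = 9.75 → 10
  B: 164 − 41 = 123 → 123
  → #6a0a7b
39% shade:
  R: 141 + 0.39×(0−141) = 141 − 54.99 = 86.01 → 86
  G: 13 − 5.07 = 7.93 → 8
  B: 164 + 0.39×(0−164) = 164 − 63.96 = 100.04 → 100
  → #560864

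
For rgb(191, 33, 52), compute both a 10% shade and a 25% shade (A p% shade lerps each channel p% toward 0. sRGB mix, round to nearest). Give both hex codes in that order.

#AC1E2F, #8F1927

10% shade:
  R: 191 + 0.1×(0−191) = 191 − 19.1 = 171.9 → 172
  G: 33 + 0.1×(0−33) = 33 − 3.3 = 29.7 → 30
  B: 52 − 5.2 = 46.8 → 47
  → #AC1E2F
25% shade:
  R: 191 + 0.25×(0−191) = 191 − 47.75 = 143.25 → 143
  G: 33 + 0.25×(0−33) = 33 − 8.25 = 24.75 → 25
  B: 52 − 13 = 39 → 39
  → #8F1927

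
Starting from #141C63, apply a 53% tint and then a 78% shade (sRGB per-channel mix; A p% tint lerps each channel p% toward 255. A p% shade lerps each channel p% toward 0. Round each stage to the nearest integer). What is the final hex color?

#141C63 is rgb(20, 28, 99).
A 53% tint moves each channel 53% toward 255:
  R: 20 + 124.55 = 144.55 → 145
  G: 28 + 0.53×(255−28) = 28 + 120.31 = 148.31 → 148
  B: 99 + 0.53×(255−99) = 99 + 82.68 = 181.68 → 182
After the tint: rgb(145, 148, 182) = #9194B6.
Per channel, c → c + 0.78(0 − c):
  R: 145 + 0.78×(0−145) = 145 − 113.1 = 31.9 → 32
  G: 148 + 0.78×(0−148) = 148 − 115.44 = 32.56 → 33
  B: 182 + 0.78×(0−182) = 182 − 141.96 = 40.04 → 40
rgb(32, 33, 40) = #202128.

#202128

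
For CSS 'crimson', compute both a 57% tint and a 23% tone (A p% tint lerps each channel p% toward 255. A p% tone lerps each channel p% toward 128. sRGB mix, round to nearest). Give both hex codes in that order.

CSS crimson is rgb(220, 20, 60).
57% tint:
  R: 220 + 19.95 = 239.95 → 240
  G: 20 + 0.57×(255−20) = 20 + 133.95 = 153.95 → 154
  B: 60 + 0.57×(255−60) = 60 + 111.15 = 171.15 → 171
  → #F09AAB
23% tone:
  R: 220 − 21.16 = 198.84 → 199
  G: 20 + 0.23×(128−20) = 20 + 24.84 = 44.84 → 45
  B: 60 + 15.64 = 75.64 → 76
  → #C72D4C

#F09AAB, #C72D4C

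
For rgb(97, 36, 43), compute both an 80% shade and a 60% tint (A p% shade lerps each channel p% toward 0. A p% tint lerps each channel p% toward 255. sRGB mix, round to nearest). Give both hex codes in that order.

80% shade:
  R: 97 + 0.8×(0−97) = 97 − 77.6 = 19.4 → 19
  G: 36 − 28.8 = 7.2 → 7
  B: 43 + 0.8×(0−43) = 43 − 34.4 = 8.6 → 9
  → #130709
60% tint:
  R: 97 + 0.6×(255−97) = 97 + 94.8 = 191.8 → 192
  G: 36 + 0.6×(255−36) = 36 + 131.4 = 167.4 → 167
  B: 43 + 0.6×(255−43) = 43 + 127.2 = 170.2 → 170
  → #C0A7AA

#130709, #C0A7AA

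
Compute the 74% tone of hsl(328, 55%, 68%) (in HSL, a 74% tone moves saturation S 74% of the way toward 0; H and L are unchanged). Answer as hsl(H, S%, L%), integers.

hsl(328, 14%, 68%)

S moves 74% from 55 toward 0: 55 − 40.7 = 14.3 → 14.
H and L are unchanged.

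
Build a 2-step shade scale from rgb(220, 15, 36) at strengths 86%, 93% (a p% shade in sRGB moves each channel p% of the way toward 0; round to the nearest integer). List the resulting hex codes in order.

#1F0205, #0F0103

86%: (220 − 189.2 = 30.8→31, 15 − 12.9 = 2.1→2, 36 − 30.96 = 5.04→5) → #1F0205
93%: (220 − 204.6 = 15.4→15, 15 − 13.95 = 1.05→1, 36 − 33.48 = 2.52→3) → #0F0103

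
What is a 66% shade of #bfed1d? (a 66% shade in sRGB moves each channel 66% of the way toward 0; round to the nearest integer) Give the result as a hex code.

#41510a

#bfed1d is rgb(191, 237, 29).
Per channel, c → c + 0.66(0 − c):
  R: 191 + 0.66×(0−191) = 191 − 126.06 = 64.94 → 65
  G: 237 + 0.66×(0−237) = 237 − 156.42 = 80.58 → 81
  B: 29 − 19.14 = 9.86 → 10
rgb(65, 81, 10) = #41510a.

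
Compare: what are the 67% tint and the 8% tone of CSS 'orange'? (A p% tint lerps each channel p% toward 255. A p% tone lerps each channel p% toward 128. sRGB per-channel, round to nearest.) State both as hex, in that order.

#FFE1AB, #F5A20A

CSS orange is rgb(255, 165, 0).
67% tint:
  R: 255 + 0 = 255 → 255
  G: 165 + 0.67×(255−165) = 165 + 60.3 = 225.3 → 225
  B: 0 + 170.85 = 170.85 → 171
  → #FFE1AB
8% tone:
  R: 255 − 10.16 = 244.84 → 245
  G: 165 − 2.96 = 162.04 → 162
  B: 0 + 10.24 = 10.24 → 10
  → #F5A20A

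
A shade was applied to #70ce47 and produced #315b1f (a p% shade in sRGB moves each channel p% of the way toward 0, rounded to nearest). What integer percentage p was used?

#70ce47 is rgb(112, 206, 71); #315b1f is rgb(49, 91, 31).
On the G channel (widest range): 91 ≈ 206 + (p/100)(0 − 206), so p ≈ 100×(91 − 206)/(0 − 206) = -11500/-206 = 55.83.
p = 56 reproduces all three channels after rounding.

56%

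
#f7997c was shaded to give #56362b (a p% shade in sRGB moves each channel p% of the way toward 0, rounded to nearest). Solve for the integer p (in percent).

65%

#f7997c is rgb(247, 153, 124); #56362b is rgb(86, 54, 43).
On the R channel (widest range): 86 ≈ 247 + (p/100)(0 − 247), so p ≈ 100×(86 − 247)/(0 − 247) = -16100/-247 = 65.18.
p = 65 reproduces all three channels after rounding.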